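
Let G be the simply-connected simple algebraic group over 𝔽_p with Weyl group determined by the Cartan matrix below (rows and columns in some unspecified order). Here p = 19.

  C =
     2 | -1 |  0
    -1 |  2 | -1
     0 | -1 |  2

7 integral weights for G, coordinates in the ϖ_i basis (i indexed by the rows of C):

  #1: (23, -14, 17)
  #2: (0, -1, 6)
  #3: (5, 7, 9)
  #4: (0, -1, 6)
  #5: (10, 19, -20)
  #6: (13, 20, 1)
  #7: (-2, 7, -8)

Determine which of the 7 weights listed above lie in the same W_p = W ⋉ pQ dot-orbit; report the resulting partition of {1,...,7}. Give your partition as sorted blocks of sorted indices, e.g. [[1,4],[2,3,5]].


Type A_3, rank 3, |W|=24; reorder rows/cols to standard.

Folding the 7 weights λ_j+ρ into Ā_19 (reps in the given 3-coord order):

  1: (1, 8, 5)
  2: (1, 0, 7)
  3: (1, 8, 5)
  4: (1, 0, 7)
  5: (1, 0, 7)
  6: (2, 1, 14)
  7: (1, 0, 7)

The 7 indices split into 3 linkage classes (same alcove rep ⇔ same W_19-dot-orbit):

[[1, 3], [2, 4, 5, 7], [6]]


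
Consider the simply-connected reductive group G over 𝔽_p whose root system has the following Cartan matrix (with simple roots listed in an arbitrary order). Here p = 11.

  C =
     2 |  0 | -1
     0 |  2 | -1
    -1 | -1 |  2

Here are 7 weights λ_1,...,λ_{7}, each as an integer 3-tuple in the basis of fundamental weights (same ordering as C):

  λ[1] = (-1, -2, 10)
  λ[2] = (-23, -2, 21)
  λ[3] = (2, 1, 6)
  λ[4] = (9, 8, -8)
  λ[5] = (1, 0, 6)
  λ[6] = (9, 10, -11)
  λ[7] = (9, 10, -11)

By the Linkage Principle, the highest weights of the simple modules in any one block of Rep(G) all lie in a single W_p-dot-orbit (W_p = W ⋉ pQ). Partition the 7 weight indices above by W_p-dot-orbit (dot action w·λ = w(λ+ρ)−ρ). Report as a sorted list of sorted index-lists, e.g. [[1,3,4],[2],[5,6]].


Cartan matrix: type A_3 (|W|=24); un-permuting the 3 rows.

Each λ_j+ρ reduced to Ā_11; 3-tuples below use C's row order:

  1: (0, 1, 10);  2: (0, 1, 10);  3: (2, 1, 7);  4: (2, 1, 7);  5: (2, 1, 7);  6: (0, 1, 10);  7: (0, 1, 10)

These 7 weights hit 2 W_11-dot-orbits; sizes (4, 3):

[[1, 2, 6, 7], [3, 4, 5]]


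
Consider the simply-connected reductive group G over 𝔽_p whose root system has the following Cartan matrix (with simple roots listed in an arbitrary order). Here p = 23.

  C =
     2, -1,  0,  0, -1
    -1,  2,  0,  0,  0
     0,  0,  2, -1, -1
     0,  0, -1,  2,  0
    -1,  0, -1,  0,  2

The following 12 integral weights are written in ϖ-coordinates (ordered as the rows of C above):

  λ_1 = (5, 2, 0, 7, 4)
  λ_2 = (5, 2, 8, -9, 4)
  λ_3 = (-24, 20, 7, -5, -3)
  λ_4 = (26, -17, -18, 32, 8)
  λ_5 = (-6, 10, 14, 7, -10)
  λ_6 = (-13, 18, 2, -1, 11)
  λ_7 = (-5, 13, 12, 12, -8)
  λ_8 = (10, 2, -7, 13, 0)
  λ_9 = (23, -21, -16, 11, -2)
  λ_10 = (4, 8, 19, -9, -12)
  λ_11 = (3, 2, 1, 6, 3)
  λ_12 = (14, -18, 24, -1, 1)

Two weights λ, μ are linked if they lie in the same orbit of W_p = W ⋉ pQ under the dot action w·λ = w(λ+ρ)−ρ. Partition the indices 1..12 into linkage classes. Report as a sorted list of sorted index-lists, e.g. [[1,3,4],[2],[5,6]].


Dynkin diagram of C (from the 8 off-diagonal −1 entries): A_5.

Each λ_j+ρ reduced to Ā_23; 5-tuples below use C's row order:

  λ_1+ρ ↦ (6, 3, 1, 8, 5)
  λ_2+ρ ↦ (6, 3, 1, 8, 5)
  λ_3+ρ ↦ (2, 0, 4, 15, 0)
  λ_4+ρ ↦ (4, 3, 2, 7, 4)
  λ_5+ρ ↦ (6, 3, 1, 8, 5)
  λ_6+ρ ↦ (12, 7, 3, 0, 0)
  λ_7+ρ ↦ (4, 3, 2, 7, 4)
  λ_8+ρ ↦ (6, 3, 1, 8, 5)
  λ_9+ρ ↦ (12, 7, 3, 0, 0)
  λ_10+ρ ↦ (6, 3, 1, 8, 5)
  λ_11+ρ ↦ (4, 3, 2, 7, 4)
  λ_12+ρ ↦ (2, 0, 4, 15, 0)

Linkage partition of the 12 weights (4 classes, p=23):

[[1, 2, 5, 8, 10], [3, 12], [4, 7, 11], [6, 9]]


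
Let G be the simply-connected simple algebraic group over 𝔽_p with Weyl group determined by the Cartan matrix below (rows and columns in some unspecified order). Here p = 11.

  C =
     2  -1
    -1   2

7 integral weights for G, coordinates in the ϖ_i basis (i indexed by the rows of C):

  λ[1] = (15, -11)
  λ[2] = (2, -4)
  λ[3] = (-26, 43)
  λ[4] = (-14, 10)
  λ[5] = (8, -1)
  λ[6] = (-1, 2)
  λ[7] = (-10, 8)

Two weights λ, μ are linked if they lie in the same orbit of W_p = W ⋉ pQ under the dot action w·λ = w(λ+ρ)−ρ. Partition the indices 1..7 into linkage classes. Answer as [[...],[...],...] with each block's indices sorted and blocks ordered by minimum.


A_2 Cartan matrix, 2 simple roots permuted; ρ=(1,1).

W_11-reps of the 7 weights in Ā_11 (same 2-coord order as C):

  [1] (1, 5);  [2] (0, 3);  [3] (0, 3);  [4] (9, 0);  [5] (9, 0);  [6] (0, 3);  [7] (9, 0)

These 7 weights hit 3 W_11-dot-orbits; sizes (1, 3, 3):

[[1], [2, 3, 6], [4, 5, 7]]


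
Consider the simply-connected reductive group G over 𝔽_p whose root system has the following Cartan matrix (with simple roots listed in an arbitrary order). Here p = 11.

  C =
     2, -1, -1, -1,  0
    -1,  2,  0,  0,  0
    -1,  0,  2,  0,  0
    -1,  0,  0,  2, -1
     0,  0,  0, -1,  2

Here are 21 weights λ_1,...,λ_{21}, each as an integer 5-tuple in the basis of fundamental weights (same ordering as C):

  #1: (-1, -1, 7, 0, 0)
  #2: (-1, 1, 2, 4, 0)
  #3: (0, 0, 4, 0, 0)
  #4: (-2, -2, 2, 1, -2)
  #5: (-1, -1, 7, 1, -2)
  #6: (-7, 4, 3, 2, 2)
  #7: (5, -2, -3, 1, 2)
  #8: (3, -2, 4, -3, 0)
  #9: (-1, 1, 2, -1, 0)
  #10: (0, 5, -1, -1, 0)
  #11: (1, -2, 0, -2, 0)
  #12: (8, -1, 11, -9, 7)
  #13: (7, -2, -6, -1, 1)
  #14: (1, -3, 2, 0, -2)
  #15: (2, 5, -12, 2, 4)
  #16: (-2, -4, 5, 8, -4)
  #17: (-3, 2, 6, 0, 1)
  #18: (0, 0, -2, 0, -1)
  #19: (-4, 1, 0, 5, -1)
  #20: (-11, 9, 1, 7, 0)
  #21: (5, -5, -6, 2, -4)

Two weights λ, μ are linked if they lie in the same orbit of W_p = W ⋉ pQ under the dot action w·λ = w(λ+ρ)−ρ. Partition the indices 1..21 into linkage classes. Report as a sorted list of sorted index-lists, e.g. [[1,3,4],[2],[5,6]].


C ↔ D_5 under row/col permutation; |W(D_5)| = 1920.

Ā_11 reps of the 21 weights (D_5, coords as presented):

    λ_1 → (0, 0, 8, 1, 1)
    λ_2 → (0, 2, 3, 0, 1)
    λ_3 → (1, 1, 5, 1, 1)
    λ_4 → (0, 1, 1, 1, 0)
    λ_5 → (0, 0, 8, 1, 1)
    λ_6 → (0, 1, 2, 3, 0)
    λ_7 → (0, 1, 2, 3, 0)
    λ_8 → (1, 1, 5, 1, 1)
    λ_9 → (0, 2, 3, 0, 1)
    λ_10 → (1, 6, 0, 0, 1)
    λ_11 → (0, 1, 1, 1, 0)
    λ_12 → (0, 0, 8, 1, 1)
    λ_13 → (1, 1, 5, 1, 1)
    λ_14 → (0, 2, 3, 0, 1)
    λ_15 → (0, 2, 3, 0, 1)
    λ_16 → (0, 1, 2, 3, 0)
    λ_17 → (1, 1, 5, 1, 1)
    λ_18 → (0, 1, 1, 1, 0)
    λ_19 → (0, 1, 2, 3, 0)
    λ_20 → (0, 0, 8, 1, 1)
    λ_21 → (0, 1, 2, 3, 0)

Partition of {1..21} into 6 W_11-dot-orbits:

[[1, 5, 12, 20], [2, 9, 14, 15], [3, 8, 13, 17], [4, 11, 18], [6, 7, 16, 19, 21], [10]]


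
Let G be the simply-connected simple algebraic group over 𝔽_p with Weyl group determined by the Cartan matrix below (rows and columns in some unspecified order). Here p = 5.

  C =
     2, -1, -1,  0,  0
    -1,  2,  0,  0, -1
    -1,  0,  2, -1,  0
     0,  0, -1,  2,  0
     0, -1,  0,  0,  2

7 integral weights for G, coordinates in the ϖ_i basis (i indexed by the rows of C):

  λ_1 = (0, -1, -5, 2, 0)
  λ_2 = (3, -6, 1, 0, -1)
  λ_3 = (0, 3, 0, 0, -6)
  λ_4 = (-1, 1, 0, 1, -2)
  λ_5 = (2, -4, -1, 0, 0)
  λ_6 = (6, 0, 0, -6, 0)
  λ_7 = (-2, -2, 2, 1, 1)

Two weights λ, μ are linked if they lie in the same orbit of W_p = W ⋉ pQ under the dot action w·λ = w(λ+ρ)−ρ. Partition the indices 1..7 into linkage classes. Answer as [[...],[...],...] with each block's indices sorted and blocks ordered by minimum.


C ↔ A_5 under row/col permutation; |W(A_5)| = 720.

Each λ_j+ρ reduced to Ā_5; 5-tuples below use C's row order:

  1: (0, 1, 0, 1, 2)
  2: (0, 1, 0, 1, 2)
  3: (0, 1, 0, 1, 2)
  4: (0, 1, 1, 2, 1)
  5: (0, 1, 0, 1, 2)
  6: (0, 1, 0, 1, 2)
  7: (1, 1, 1, 2, 0)

These 7 weights hit 3 W_5-dot-orbits; sizes (5, 1, 1):

[[1, 2, 3, 5, 6], [4], [7]]


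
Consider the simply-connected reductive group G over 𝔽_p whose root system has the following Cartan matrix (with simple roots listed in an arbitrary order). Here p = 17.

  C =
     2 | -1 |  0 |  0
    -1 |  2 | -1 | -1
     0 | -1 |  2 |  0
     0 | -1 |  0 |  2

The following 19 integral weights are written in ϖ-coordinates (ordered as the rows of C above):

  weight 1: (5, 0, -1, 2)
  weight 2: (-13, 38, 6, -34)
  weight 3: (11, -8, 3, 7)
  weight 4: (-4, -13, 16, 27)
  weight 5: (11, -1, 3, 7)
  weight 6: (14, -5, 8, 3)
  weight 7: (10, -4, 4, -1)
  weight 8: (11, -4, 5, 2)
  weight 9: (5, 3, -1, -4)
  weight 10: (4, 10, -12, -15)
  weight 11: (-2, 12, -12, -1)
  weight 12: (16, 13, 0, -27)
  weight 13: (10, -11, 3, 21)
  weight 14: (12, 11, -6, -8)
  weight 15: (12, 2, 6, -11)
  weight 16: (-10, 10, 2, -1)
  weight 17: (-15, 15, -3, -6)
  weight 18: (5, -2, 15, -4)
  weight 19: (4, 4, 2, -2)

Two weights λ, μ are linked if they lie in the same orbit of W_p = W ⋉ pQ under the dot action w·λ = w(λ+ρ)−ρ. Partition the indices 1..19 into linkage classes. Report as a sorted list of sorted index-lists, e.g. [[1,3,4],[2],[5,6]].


Cartan matrix: type D_4 (|W|=192); un-permuting the 4 rows.

Folding the 19 weights λ_j+ρ into Ā_17 (reps in the given 4-coord order):

  λ_1 → (6, 1, 0, 3)
  λ_2 → (5, 1, 0, 6)
  λ_3 → (5, 4, 3, 1)
  λ_4 → (1, 1, 11, 0)
  λ_5 → (5, 4, 3, 1)
  λ_6 → (8, 0, 2, 3)
  λ_7 → (8, 0, 2, 3)
  λ_8 → (9, 2, 3, 0)
  λ_9 → (6, 1, 0, 3)
  λ_10 → (9, 2, 3, 0)
  λ_11 → (1, 1, 11, 0)
  λ_12 → (9, 2, 3, 0)
  λ_13 → (5, 1, 0, 6)
  λ_14 → (5, 4, 3, 1)
  λ_15 → (6, 1, 0, 3)
  λ_16 → (9, 2, 3, 0)
  λ_17 → (9, 2, 3, 0)
  λ_18 → (1, 1, 11, 0)
  λ_19 → (5, 4, 3, 1)

Linkage partition of the 19 weights (6 classes, p=17):

[[1, 9, 15], [2, 13], [3, 5, 14, 19], [4, 11, 18], [6, 7], [8, 10, 12, 16, 17]]


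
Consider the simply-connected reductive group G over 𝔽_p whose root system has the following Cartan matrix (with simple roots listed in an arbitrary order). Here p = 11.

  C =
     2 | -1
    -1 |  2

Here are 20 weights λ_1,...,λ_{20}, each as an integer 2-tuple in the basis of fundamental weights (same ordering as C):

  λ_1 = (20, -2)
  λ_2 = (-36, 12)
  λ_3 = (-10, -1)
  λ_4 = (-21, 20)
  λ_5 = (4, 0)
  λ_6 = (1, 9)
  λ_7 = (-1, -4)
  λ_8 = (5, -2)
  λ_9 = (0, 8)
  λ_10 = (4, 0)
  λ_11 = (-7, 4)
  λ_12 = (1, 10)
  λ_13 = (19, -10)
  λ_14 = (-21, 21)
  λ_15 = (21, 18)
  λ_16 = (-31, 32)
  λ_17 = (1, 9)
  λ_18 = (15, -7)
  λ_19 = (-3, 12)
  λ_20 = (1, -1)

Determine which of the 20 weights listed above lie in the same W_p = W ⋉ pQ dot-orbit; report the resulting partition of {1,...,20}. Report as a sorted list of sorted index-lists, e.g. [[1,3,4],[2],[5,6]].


Type A_2, rank 2, |W|=6; reorder rows/cols to standard.

W_11-reps of the 20 weights in Ā_11 (same 2-coord order as C):

  [1] (1, 9);  [2] (0, 9);  [3] (0, 9);  [4] (1, 9);  [5] (5, 1);  [6] (1, 9);  [7] (3, 0);  [8] (5, 1);  [9] (1, 9);  [10] (5, 1);  [11] (5, 1);  [12] (0, 9);  [13] (2, 0);  [14] (0, 9);  [15] (3, 0);  [16] (3, 0);  [17] (1, 9);  [18] (5, 1);  [19] (0, 9);  [20] (2, 0)

Grouping the 20 weights by Ā_11-representative: 5 linkage classes.

[[1, 4, 6, 9, 17], [2, 3, 12, 14, 19], [5, 8, 10, 11, 18], [7, 15, 16], [13, 20]]


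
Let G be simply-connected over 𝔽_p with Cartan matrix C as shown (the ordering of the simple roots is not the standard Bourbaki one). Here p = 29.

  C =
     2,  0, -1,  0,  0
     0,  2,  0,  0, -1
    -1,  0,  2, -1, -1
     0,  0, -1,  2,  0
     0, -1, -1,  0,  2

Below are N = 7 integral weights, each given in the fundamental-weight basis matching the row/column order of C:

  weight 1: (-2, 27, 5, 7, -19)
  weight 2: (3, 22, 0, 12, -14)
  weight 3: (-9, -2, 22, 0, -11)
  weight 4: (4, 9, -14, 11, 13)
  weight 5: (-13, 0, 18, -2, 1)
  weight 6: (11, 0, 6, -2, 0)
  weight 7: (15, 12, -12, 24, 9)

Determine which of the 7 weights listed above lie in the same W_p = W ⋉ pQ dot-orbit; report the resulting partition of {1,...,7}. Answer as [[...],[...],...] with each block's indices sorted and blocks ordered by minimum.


C ↔ D_5 under row/col permutation; |W(D_5)| = 1920.

Ā_29 reps of the 7 weights (D_5, coords as presented):

  [1] (8, 10, 4, 1, 1);  [2] (8, 10, 4, 1, 1);  [3] (8, 10, 4, 1, 1);  [4] (8, 10, 4, 1, 1);  [5] (12, 1, 6, 1, 1);  [6] (12, 1, 6, 1, 1);  [7] (8, 10, 4, 1, 1)

Partition of {1..7} into 2 W_29-dot-orbits:

[[1, 2, 3, 4, 7], [5, 6]]


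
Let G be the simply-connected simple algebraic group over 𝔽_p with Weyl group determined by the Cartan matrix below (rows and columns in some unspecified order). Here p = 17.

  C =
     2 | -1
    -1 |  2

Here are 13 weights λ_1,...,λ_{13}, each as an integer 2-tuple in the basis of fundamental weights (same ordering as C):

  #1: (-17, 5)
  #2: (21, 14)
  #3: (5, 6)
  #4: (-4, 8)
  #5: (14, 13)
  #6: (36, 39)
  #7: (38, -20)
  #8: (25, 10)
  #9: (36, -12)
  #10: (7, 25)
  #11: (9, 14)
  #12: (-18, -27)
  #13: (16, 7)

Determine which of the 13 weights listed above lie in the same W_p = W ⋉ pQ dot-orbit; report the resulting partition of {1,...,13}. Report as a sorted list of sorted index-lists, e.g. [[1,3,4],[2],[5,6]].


Dynkin diagram of C (from the 2 off-diagonal −1 entries): A_2.

Folding the 13 weights λ_j+ρ into Ā_17 (reps in the given 2-coord order):

  1: (6, 10)
  2: (3, 2)
  3: (6, 7)
  4: (3, 6)
  5: (3, 2)
  6: (3, 6)
  7: (3, 2)
  8: (3, 6)
  9: (3, 6)
  10: (9, 0)
  11: (2, 7)
  12: (9, 0)
  13: (9, 0)

The 13 indices split into 6 linkage classes (same alcove rep ⇔ same W_17-dot-orbit):

[[1], [2, 5, 7], [3], [4, 6, 8, 9], [10, 12, 13], [11]]


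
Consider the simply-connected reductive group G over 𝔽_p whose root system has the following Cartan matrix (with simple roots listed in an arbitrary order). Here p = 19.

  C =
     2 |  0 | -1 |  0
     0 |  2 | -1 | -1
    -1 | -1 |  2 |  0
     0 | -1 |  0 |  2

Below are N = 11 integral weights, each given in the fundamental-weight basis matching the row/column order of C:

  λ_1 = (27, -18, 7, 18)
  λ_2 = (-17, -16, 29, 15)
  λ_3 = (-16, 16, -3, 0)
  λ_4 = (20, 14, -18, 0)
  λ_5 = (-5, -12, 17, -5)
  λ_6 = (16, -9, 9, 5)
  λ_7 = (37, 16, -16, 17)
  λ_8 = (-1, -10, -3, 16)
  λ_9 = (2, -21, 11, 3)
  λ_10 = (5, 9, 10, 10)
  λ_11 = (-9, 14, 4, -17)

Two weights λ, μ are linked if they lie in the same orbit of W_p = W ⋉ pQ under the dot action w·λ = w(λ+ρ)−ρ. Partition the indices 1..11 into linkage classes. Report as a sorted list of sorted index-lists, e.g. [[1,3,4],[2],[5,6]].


Type A_4, rank 4, |W|=120; reorder rows/cols to standard.

Alcove-folded reps (p=19, 11 weights, presented ϖ-order):

  [1] (0, 9, 0, 8)
  [2] (3, 3, 1, 11)
  [3] (2, 0, 15, 1)
  [4] (2, 0, 15, 1)
  [5] (3, 3, 1, 11)
  [6] (9, 0, 2, 6)
  [7] (2, 0, 15, 1)
  [8] (9, 0, 2, 6)
  [9] (3, 3, 1, 11)
  [10] (9, 0, 2, 6)
  [11] (3, 3, 1, 11)

4 distinct reps among the 11 weights ⇒ 4 W_19-linkage classes:

[[1], [2, 5, 9, 11], [3, 4, 7], [6, 8, 10]]


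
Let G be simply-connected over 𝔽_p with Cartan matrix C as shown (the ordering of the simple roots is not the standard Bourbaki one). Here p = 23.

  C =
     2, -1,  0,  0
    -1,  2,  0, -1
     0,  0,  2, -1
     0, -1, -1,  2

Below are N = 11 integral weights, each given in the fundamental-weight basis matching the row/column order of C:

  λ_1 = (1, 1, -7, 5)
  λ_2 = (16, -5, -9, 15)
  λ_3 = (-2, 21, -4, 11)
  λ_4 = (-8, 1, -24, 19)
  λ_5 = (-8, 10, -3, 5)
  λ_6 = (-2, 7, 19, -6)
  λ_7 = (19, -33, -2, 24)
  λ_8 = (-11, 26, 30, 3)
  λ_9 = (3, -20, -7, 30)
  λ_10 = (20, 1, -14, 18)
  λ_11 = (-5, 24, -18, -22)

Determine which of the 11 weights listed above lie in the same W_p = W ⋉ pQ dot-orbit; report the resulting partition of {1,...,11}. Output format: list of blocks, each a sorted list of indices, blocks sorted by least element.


Root system A_4: the 4×4 matrix C matches after relabeling.

Alcove-folded reps (p=23, 11 weights, presented ϖ-order):

  λ_1 → (2, 2, 6, 0);  λ_2 → (7, 4, 2, 4);  λ_3 → (3, 11, 1, 1);  λ_4 → (1, 2, 15, 5);  λ_5 → (7, 4, 2, 4);  λ_6 → (1, 2, 15, 5);  λ_7 → (3, 11, 1, 1);  λ_8 → (7, 4, 2, 4);  λ_9 → (7, 4, 2, 4);  λ_10 → (2, 2, 6, 0);  λ_11 → (2, 2, 6, 0)

Linkage partition of the 11 weights (4 classes, p=23):

[[1, 10, 11], [2, 5, 8, 9], [3, 7], [4, 6]]


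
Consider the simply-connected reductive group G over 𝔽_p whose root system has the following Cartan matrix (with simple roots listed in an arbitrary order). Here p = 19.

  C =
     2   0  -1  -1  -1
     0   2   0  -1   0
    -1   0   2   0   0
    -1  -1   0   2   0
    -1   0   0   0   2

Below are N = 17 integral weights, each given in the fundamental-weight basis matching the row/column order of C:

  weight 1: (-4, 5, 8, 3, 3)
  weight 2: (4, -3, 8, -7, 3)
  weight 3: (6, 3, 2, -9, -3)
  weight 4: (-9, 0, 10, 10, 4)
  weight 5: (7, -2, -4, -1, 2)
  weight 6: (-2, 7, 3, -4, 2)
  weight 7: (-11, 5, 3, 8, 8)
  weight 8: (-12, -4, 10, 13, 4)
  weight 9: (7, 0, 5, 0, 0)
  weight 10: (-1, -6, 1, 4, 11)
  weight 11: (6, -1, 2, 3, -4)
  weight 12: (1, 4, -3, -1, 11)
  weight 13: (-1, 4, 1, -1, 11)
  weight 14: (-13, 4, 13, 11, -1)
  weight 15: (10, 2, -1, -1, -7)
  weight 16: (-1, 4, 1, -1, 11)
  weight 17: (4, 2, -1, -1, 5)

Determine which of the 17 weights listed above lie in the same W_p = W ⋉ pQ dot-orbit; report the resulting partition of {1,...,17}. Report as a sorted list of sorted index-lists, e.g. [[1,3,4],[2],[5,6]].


Type D_5, rank 5, |W|=1920; reorder rows/cols to standard.

Ā_19 reps of the 17 weights (D_5, coords as presented):

  λ_1 → (2, 5, 6, 1, 1) · λ_2 → (2, 5, 6, 1, 1) · λ_3 → (2, 4, 0, 1, 1) · λ_4 → (4, 0, 3, 1, 3) · λ_5 → (4, 0, 3, 1, 3) · λ_6 → (2, 4, 0, 1, 1) · λ_7 → (2, 5, 6, 1, 1) · λ_8 → (5, 3, 0, 0, 6) · λ_9 → (2, 5, 6, 1, 1) · λ_10 → (0, 5, 2, 0, 12) · λ_11 → (4, 0, 3, 1, 3) · λ_12 → (0, 5, 2, 0, 12) · λ_13 → (0, 5, 2, 0, 12) · λ_14 → (0, 5, 2, 0, 12) · λ_15 → (5, 3, 0, 0, 6) · λ_16 → (0, 5, 2, 0, 12) · λ_17 → (5, 3, 0, 0, 6)

These 17 weights hit 5 W_19-dot-orbits; sizes (4, 2, 3, 3, 5):

[[1, 2, 7, 9], [3, 6], [4, 5, 11], [8, 15, 17], [10, 12, 13, 14, 16]]


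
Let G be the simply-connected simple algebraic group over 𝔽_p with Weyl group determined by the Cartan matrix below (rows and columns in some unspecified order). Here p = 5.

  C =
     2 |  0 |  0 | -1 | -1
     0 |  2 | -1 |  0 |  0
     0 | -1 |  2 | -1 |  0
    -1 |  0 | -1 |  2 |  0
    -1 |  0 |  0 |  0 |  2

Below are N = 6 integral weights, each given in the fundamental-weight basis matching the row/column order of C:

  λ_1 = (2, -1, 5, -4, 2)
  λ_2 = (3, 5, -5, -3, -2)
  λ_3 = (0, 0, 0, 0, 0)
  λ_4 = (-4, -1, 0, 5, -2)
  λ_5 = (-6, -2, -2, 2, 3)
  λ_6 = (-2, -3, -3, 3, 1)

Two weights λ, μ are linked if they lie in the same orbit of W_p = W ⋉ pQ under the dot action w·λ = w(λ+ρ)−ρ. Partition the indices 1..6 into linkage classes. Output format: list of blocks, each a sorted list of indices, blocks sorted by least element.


Dynkin diagram of C (from the 8 off-diagonal −1 entries): A_5.

Folding the 6 weights λ_j+ρ into Ā_5 (reps in the given 5-coord order):

  [1] (0, 2, 1, 1, 1);  [2] (1, 1, 1, 1, 1);  [3] (1, 1, 1, 1, 1);  [4] (1, 1, 1, 1, 1);  [5] (0, 2, 1, 1, 1);  [6] (0, 2, 1, 1, 1)

2 distinct reps among the 6 weights ⇒ 2 W_5-linkage classes:

[[1, 5, 6], [2, 3, 4]]


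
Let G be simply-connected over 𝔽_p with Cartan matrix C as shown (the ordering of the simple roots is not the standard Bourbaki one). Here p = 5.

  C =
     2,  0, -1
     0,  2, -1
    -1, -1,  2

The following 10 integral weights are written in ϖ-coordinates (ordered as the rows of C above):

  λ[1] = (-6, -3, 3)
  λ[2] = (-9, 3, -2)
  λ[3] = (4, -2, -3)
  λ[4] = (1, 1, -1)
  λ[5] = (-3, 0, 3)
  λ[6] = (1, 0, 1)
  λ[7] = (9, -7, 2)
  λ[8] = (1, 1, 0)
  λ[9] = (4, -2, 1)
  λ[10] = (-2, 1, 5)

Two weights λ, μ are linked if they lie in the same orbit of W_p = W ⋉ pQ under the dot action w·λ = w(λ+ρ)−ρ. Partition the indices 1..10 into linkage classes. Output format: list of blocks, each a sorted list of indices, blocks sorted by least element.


Dynkin diagram of C (from the 4 off-diagonal −1 entries): A_3.

Folding the 10 weights λ_j+ρ into Ā_5 (reps in the given 3-coord order):

  λ_1 → (2, 1, 2)
  λ_2 → (3, 1, 0)
  λ_3 → (2, 2, 1)
  λ_4 → (2, 2, 0)
  λ_5 → (2, 1, 2)
  λ_6 → (2, 1, 2)
  λ_7 → (2, 2, 1)
  λ_8 → (2, 2, 1)
  λ_9 → (3, 1, 0)
  λ_10 → (2, 1, 2)

These 10 weights hit 4 W_5-dot-orbits; sizes (4, 2, 3, 1):

[[1, 5, 6, 10], [2, 9], [3, 7, 8], [4]]


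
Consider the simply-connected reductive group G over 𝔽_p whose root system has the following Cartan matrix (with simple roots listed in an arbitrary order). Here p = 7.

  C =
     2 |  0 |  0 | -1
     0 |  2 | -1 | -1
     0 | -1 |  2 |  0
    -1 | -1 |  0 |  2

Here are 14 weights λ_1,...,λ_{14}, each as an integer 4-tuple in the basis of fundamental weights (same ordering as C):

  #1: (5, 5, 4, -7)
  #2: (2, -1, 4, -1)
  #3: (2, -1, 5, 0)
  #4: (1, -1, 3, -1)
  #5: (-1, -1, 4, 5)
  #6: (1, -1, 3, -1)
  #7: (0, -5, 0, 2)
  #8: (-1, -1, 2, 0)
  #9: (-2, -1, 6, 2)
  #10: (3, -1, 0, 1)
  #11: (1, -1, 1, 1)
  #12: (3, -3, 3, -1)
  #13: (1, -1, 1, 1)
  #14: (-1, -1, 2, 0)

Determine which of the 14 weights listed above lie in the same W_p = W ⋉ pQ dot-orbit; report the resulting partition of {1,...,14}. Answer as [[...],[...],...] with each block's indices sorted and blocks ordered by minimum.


Root system A_4: the 4×4 matrix C matches after relabeling.

λ_j+ρ reflected into Ā_7 (⟨·,θ^∨⟩≤7); 4-tuples as given:

  λ_1+ρ ↦ (4, 0, 1, 2) · λ_2+ρ ↦ (2, 0, 4, 0) · λ_3+ρ ↦ (0, 0, 3, 1) · λ_4+ρ ↦ (2, 0, 4, 0) · λ_5+ρ ↦ (4, 0, 1, 2) · λ_6+ρ ↦ (2, 0, 4, 0) · λ_7+ρ ↦ (0, 0, 3, 1) · λ_8+ρ ↦ (0, 0, 3, 1) · λ_9+ρ ↦ (2, 0, 4, 0) · λ_10+ρ ↦ (4, 0, 1, 2) · λ_11+ρ ↦ (2, 0, 2, 2) · λ_12+ρ ↦ (2, 0, 2, 2) · λ_13+ρ ↦ (2, 0, 2, 2) · λ_14+ρ ↦ (0, 0, 3, 1)

Partition of {1..14} into 4 W_7-dot-orbits:

[[1, 5, 10], [2, 4, 6, 9], [3, 7, 8, 14], [11, 12, 13]]


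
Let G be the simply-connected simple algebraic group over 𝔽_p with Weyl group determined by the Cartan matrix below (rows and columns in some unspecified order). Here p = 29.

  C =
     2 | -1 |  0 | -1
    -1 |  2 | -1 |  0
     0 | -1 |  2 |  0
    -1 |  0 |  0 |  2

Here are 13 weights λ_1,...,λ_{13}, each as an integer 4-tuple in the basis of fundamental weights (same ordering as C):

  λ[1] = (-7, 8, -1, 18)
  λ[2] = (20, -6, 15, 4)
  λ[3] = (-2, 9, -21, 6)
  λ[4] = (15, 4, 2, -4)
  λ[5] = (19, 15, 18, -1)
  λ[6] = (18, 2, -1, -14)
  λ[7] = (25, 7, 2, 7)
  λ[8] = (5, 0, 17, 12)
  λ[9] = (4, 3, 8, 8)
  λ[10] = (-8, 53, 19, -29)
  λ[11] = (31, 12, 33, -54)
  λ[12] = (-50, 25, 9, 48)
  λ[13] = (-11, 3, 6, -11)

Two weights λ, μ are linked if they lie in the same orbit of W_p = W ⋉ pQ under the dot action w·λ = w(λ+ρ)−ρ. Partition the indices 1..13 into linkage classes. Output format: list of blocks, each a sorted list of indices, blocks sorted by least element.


Type A_4, rank 4, |W|=120; reorder rows/cols to standard.

λ_j+ρ reflected into Ā_29 (⟨·,θ^∨⟩≤29); 4-tuples as given:

  [1] (6, 3, 0, 13)
  [2] (13, 5, 3, 3)
  [3] (6, 1, 9, 4)
  [4] (13, 5, 3, 3)
  [5] (6, 3, 0, 13)
  [6] (6, 3, 0, 13)
  [7] (13, 5, 3, 3)
  [8] (6, 1, 9, 4)
  [9] (5, 4, 9, 9)
  [10] (6, 1, 9, 4)
  [11] (13, 5, 3, 3)
  [12] (6, 3, 0, 13)
  [13] (6, 1, 9, 4)

Linkage partition of the 13 weights (4 classes, p=29):

[[1, 5, 6, 12], [2, 4, 7, 11], [3, 8, 10, 13], [9]]


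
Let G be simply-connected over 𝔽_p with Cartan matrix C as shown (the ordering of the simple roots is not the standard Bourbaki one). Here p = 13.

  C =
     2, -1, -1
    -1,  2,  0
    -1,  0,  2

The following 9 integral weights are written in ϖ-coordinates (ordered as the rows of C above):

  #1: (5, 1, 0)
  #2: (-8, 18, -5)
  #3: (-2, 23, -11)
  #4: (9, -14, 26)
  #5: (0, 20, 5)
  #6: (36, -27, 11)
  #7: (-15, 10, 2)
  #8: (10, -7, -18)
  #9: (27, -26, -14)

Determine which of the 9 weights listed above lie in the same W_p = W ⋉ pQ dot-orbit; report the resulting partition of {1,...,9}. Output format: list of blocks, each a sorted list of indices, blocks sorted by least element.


Dynkin diagram of C (from the 4 off-diagonal −1 entries): A_3.

Ā_13 reps of the 9 weights (A_3, coords as presented):

    [1] (6, 2, 1)
    [2] (4, 2, 1)
    [3] (0, 2, 10)
    [4] (0, 2, 10)
    [5] (6, 2, 1)
    [6] (0, 2, 10)
    [7] (0, 2, 10)
    [8] (6, 2, 1)
    [9] (0, 2, 10)

Linkage partition of the 9 weights (3 classes, p=13):

[[1, 5, 8], [2], [3, 4, 6, 7, 9]]


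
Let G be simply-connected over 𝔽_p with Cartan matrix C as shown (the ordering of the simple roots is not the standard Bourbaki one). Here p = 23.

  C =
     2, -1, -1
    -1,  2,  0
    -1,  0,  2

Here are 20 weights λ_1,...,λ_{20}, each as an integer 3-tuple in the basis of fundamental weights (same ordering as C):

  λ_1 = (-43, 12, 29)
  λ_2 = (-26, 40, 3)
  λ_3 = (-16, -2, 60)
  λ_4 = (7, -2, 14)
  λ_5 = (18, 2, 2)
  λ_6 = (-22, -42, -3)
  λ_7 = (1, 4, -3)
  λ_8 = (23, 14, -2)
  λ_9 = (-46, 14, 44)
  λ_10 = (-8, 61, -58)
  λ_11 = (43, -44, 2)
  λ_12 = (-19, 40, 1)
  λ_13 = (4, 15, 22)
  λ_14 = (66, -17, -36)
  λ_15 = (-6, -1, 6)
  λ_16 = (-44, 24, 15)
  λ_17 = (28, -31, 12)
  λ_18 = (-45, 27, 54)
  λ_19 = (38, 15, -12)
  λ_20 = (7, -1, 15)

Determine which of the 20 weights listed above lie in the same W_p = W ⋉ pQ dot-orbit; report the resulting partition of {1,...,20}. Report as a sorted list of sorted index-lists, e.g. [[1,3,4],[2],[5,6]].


A_3 Cartan matrix, 3 simple roots permuted; ρ=(1,1,1).

Ā_23 reps of the 20 weights (A_3, coords as presented):

  λ_1+ρ ↦ (6, 4, 1);  λ_2+ρ ↦ (2, 2, 3);  λ_3+ρ ↦ (7, 1, 15);  λ_4+ρ ↦ (7, 1, 15);  λ_5+ρ ↦ (19, 1, 1);  λ_6+ρ ↦ (0, 5, 2);  λ_7+ρ ↦ (0, 5, 2);  λ_8+ρ ↦ (7, 1, 15);  λ_9+ρ ↦ (7, 1, 15);  λ_10+ρ ↦ (9, 2, 7);  λ_11+ρ ↦ (19, 1, 1);  λ_12+ρ ↦ (0, 5, 2);  λ_13+ρ ↦ (0, 5, 2);  λ_14+ρ ↦ (9, 2, 7);  λ_15+ρ ↦ (0, 5, 2);  λ_16+ρ ↦ (2, 2, 3);  λ_17+ρ ↦ (6, 4, 1);  λ_18+ρ ↦ (9, 2, 7);  λ_19+ρ ↦ (9, 2, 7);  λ_20+ρ ↦ (7, 1, 15)

The 20 indices split into 6 linkage classes (same alcove rep ⇔ same W_23-dot-orbit):

[[1, 17], [2, 16], [3, 4, 8, 9, 20], [5, 11], [6, 7, 12, 13, 15], [10, 14, 18, 19]]


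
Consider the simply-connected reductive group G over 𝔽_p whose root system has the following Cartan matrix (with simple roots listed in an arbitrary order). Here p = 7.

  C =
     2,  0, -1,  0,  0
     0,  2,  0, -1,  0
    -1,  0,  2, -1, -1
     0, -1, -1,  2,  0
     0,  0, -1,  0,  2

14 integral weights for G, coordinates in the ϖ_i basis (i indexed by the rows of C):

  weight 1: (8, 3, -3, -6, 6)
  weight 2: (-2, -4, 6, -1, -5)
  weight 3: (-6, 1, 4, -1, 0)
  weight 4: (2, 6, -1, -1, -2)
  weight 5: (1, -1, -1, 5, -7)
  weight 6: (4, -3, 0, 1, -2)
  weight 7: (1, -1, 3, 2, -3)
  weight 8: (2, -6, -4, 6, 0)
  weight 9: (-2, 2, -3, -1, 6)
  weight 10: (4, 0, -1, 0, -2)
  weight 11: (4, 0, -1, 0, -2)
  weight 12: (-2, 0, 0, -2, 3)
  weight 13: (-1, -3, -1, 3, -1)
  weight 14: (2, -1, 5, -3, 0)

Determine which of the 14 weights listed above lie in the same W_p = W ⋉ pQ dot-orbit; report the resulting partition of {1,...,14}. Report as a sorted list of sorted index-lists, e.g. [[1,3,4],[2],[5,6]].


Cartan matrix: type D_5 (|W|=1920); un-permuting the 5 rows.

Each λ_j+ρ reduced to Ā_7; 5-tuples below use C's row order:

  1: (0, 4, 0, 0, 2) · 2: (0, 0, 1, 0, 3) · 3: (4, 1, 1, 0, 0) · 4: (0, 4, 0, 0, 2) · 5: (4, 1, 1, 0, 0) · 6: (4, 1, 1, 0, 0) · 7: (0, 2, 0, 2, 0) · 8: (0, 4, 0, 0, 2) · 9: (0, 0, 2, 0, 2) · 10: (4, 1, 1, 0, 0) · 11: (4, 1, 1, 0, 0) · 12: (0, 0, 1, 0, 3) · 13: (0, 2, 0, 2, 0) · 14: (0, 4, 0, 0, 2)

The 14 indices split into 5 linkage classes (same alcove rep ⇔ same W_7-dot-orbit):

[[1, 4, 8, 14], [2, 12], [3, 5, 6, 10, 11], [7, 13], [9]]


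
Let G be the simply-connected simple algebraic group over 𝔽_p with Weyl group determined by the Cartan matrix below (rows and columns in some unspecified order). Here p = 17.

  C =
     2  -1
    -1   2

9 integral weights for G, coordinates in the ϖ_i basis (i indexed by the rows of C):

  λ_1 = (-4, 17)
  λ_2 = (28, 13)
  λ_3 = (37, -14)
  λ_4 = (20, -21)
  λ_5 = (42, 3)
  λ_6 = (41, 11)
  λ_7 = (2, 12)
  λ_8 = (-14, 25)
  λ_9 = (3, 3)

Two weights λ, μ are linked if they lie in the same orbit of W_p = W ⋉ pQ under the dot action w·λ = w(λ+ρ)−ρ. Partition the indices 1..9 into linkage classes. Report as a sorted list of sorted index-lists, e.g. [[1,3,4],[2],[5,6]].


Root system A_2: the 2×2 matrix C matches after relabeling.

Each λ_j+ρ reduced to Ā_17; 2-tuples below use C's row order:

  λ_1 → (2, 14) · λ_2 → (9, 3) · λ_3 → (4, 4) · λ_4 → (3, 13) · λ_5 → (4, 4) · λ_6 → (9, 3) · λ_7 → (3, 13) · λ_8 → (4, 4) · λ_9 → (4, 4)

The 9 indices split into 4 linkage classes (same alcove rep ⇔ same W_17-dot-orbit):

[[1], [2, 6], [3, 5, 8, 9], [4, 7]]


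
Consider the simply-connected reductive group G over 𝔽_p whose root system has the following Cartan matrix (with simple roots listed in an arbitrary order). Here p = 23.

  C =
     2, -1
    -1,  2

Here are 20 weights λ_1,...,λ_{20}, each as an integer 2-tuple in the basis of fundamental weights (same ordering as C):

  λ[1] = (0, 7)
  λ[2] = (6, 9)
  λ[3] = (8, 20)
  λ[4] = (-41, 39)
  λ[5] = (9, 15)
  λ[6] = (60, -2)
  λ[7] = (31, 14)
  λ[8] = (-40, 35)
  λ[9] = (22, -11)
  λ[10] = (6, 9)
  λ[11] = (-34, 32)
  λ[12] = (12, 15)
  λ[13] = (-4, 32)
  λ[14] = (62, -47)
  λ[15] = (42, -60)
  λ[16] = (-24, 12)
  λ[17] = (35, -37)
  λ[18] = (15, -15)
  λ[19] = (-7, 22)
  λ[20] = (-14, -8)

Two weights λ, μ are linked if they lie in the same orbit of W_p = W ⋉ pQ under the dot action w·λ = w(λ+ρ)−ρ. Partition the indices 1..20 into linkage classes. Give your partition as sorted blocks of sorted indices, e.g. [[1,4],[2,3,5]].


A_2 Cartan matrix, 2 simple roots permuted; ρ=(1,1).

Each λ_j+ρ reduced to Ā_23; 2-tuples below use C's row order:

    λ_1 → (1, 8)
    λ_2 → (7, 10)
    λ_3 → (2, 14)
    λ_4 → (6, 17)
    λ_5 → (7, 13)
    λ_6 → (1, 8)
    λ_7 → (1, 8)
    λ_8 → (7, 13)
    λ_9 → (13, 10)
    λ_10 → (7, 10)
    λ_11 → (13, 10)
    λ_12 → (7, 10)
    λ_13 → (7, 13)
    λ_14 → (6, 17)
    λ_15 → (7, 13)
    λ_16 → (13, 10)
    λ_17 → (13, 10)
    λ_18 → (2, 14)
    λ_19 → (6, 17)
    λ_20 → (7, 13)

Grouping the 20 weights by Ā_23-representative: 6 linkage classes.

[[1, 6, 7], [2, 10, 12], [3, 18], [4, 14, 19], [5, 8, 13, 15, 20], [9, 11, 16, 17]]


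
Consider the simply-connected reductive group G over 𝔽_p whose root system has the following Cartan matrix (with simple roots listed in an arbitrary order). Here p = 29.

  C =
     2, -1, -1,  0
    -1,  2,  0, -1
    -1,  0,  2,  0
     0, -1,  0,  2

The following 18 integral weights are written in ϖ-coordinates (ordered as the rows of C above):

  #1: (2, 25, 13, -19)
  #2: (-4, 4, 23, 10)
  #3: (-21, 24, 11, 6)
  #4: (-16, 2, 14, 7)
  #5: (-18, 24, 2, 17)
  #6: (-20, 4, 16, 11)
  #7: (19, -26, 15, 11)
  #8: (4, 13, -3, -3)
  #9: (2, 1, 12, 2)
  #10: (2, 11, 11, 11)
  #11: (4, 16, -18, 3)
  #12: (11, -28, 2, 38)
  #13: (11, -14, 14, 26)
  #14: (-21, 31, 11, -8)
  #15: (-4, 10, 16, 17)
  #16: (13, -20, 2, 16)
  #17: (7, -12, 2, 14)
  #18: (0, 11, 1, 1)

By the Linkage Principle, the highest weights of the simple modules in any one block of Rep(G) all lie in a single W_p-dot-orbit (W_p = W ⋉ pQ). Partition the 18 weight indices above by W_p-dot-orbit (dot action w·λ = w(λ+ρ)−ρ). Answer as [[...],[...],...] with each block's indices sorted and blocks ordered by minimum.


C ↔ A_4 under row/col permutation; |W(A_4)| = 120.

Folding the 18 weights λ_j+ρ into Ā_29 (reps in the given 4-coord order):

  λ_1+ρ ↦ (3, 8, 0, 4)
  λ_2+ρ ↦ (3, 2, 13, 3)
  λ_3+ρ ↦ (12, 5, 5, 4)
  λ_4+ρ ↦ (3, 8, 0, 4)
  λ_5+ρ ↦ (3, 8, 0, 4)
  λ_6+ρ ↦ (3, 12, 2, 2)
  λ_7+ρ ↦ (5, 7, 4, 6)
  λ_8+ρ ↦ (3, 12, 2, 2)
  λ_9+ρ ↦ (3, 2, 13, 3)
  λ_10+ρ ↦ (3, 12, 2, 2)
  λ_11+ρ ↦ (12, 5, 5, 4)
  λ_12+ρ ↦ (3, 12, 2, 2)
  λ_13+ρ ↦ (1, 12, 2, 2)
  λ_14+ρ ↦ (12, 5, 5, 4)
  λ_15+ρ ↦ (3, 8, 0, 4)
  λ_16+ρ ↦ (3, 12, 2, 2)
  λ_17+ρ ↦ (3, 8, 0, 4)
  λ_18+ρ ↦ (1, 12, 2, 2)

The 18 indices split into 6 linkage classes (same alcove rep ⇔ same W_29-dot-orbit):

[[1, 4, 5, 15, 17], [2, 9], [3, 11, 14], [6, 8, 10, 12, 16], [7], [13, 18]]


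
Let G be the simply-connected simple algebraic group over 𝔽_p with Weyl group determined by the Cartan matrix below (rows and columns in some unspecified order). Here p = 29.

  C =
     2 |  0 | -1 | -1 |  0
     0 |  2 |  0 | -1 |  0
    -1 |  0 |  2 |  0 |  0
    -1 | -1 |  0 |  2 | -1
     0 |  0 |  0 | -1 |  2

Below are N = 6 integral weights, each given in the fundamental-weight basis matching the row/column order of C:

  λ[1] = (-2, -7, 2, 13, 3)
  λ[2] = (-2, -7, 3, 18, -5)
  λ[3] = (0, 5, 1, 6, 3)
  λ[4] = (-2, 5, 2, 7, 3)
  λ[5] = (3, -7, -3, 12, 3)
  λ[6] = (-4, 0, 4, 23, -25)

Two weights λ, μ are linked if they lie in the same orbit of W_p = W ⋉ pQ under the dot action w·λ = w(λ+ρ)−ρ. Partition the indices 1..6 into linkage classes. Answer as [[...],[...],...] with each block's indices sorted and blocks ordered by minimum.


D_5 Cartan matrix, 5 simple roots permuted; ρ=(1,1,1,1,1).

Folding the 6 weights λ_j+ρ into Ā_29 (reps in the given 5-coord order):

    [1] (1, 6, 2, 7, 4)
    [2] (1, 6, 2, 7, 4)
    [3] (1, 6, 2, 7, 4)
    [4] (1, 6, 2, 7, 4)
    [5] (1, 6, 2, 7, 4)
    [6] (0, 2, 2, 1, 21)

Linkage partition of the 6 weights (2 classes, p=29):

[[1, 2, 3, 4, 5], [6]]


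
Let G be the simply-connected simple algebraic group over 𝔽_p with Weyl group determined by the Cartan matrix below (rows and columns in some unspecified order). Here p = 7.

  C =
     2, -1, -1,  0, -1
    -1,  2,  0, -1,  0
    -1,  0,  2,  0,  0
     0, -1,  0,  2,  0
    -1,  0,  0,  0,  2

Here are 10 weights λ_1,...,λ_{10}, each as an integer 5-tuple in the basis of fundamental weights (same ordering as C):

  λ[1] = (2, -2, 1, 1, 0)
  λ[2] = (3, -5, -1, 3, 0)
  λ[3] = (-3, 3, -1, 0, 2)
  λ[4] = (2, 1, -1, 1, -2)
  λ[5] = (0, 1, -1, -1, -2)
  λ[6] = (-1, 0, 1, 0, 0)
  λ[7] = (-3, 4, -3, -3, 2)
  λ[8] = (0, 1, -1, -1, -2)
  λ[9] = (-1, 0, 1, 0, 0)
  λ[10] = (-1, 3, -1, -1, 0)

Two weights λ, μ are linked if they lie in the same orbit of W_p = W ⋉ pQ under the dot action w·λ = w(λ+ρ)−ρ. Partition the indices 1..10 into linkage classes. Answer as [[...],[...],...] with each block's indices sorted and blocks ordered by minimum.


Dynkin diagram of C (from the 8 off-diagonal −1 entries): D_5.

Ā_7 reps of the 10 weights (D_5, coords as presented):

    λ_1 → (0, 1, 2, 1, 1)
    λ_2 → (0, 2, 0, 0, 1)
    λ_3 → (0, 1, 2, 1, 1)
    λ_4 → (0, 2, 0, 0, 1)
    λ_5 → (0, 2, 0, 0, 1)
    λ_6 → (0, 1, 2, 1, 1)
    λ_7 → (0, 1, 2, 1, 1)
    λ_8 → (0, 2, 0, 0, 1)
    λ_9 → (0, 1, 2, 1, 1)
    λ_10 → (0, 2, 0, 0, 1)

Linkage partition of the 10 weights (2 classes, p=7):

[[1, 3, 6, 7, 9], [2, 4, 5, 8, 10]]


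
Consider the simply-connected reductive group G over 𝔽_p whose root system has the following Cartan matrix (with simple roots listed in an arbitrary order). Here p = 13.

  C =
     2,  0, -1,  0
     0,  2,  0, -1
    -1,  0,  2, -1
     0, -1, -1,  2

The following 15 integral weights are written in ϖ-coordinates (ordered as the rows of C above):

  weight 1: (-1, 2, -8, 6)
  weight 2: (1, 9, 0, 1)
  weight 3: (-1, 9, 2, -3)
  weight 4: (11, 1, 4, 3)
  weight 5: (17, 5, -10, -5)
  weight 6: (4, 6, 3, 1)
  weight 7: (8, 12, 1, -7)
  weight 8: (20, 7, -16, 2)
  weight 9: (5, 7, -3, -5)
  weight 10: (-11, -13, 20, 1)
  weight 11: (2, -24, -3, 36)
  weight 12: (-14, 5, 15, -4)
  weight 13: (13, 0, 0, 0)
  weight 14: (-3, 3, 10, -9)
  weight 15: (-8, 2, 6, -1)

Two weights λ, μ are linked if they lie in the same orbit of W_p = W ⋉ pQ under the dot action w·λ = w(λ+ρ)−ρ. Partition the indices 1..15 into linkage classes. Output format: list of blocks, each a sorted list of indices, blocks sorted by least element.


Dynkin diagram of C (from the 6 off-diagonal −1 entries): A_4.

Folding the 15 weights λ_j+ρ into Ā_13 (reps in the given 4-coord order):

  λ_1 → (7, 3, 0, 0) · λ_2 → (0, 8, 1, 2) · λ_3 → (0, 8, 1, 2) · λ_4 → (2, 4, 1, 4) · λ_5 → (0, 2, 4, 2) · λ_6 → (0, 2, 4, 2) · λ_7 → (0, 2, 4, 2) · λ_8 → (2, 4, 1, 4) · λ_9 → (0, 2, 4, 2) · λ_10 → (0, 8, 1, 2) · λ_11 → (9, 1, 1, 1) · λ_12 → (7, 3, 0, 0) · λ_13 → (9, 1, 1, 1) · λ_14 → (2, 4, 1, 4) · λ_15 → (7, 3, 0, 0)

The 15 indices split into 5 linkage classes (same alcove rep ⇔ same W_13-dot-orbit):

[[1, 12, 15], [2, 3, 10], [4, 8, 14], [5, 6, 7, 9], [11, 13]]


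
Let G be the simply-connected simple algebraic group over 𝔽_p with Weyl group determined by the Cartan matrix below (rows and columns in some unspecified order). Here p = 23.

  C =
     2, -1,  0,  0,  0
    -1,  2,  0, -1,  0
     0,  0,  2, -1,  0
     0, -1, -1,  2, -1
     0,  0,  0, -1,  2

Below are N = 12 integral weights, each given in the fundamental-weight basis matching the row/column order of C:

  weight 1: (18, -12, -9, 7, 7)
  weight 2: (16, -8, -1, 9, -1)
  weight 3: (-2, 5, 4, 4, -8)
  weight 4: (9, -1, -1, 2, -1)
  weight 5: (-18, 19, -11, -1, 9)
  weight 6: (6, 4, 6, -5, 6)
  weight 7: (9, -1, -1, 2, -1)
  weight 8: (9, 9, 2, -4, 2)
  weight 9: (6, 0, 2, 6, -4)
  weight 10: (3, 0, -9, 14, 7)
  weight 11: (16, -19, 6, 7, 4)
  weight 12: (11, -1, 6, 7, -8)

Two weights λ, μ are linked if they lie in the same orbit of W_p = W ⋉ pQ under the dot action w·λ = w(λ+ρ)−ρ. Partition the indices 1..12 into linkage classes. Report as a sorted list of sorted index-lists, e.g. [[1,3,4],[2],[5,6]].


Dynkin diagram of C (from the 8 off-diagonal −1 entries): D_5.

Ā_23 reps of the 12 weights (D_5, coords as presented):

  [1] (7, 1, 3, 4, 3);  [2] (10, 0, 0, 3, 0);  [3] (1, 3, 3, 2, 5);  [4] (10, 0, 0, 3, 0);  [5] (10, 0, 0, 3, 0);  [6] (7, 1, 3, 4, 3);  [7] (10, 0, 0, 3, 0);  [8] (10, 0, 0, 3, 0);  [9] (7, 1, 3, 4, 3);  [10] (7, 1, 3, 4, 3);  [11] (1, 3, 3, 2, 5);  [12] (7, 1, 3, 4, 3)

Partition of {1..12} into 3 W_23-dot-orbits:

[[1, 6, 9, 10, 12], [2, 4, 5, 7, 8], [3, 11]]


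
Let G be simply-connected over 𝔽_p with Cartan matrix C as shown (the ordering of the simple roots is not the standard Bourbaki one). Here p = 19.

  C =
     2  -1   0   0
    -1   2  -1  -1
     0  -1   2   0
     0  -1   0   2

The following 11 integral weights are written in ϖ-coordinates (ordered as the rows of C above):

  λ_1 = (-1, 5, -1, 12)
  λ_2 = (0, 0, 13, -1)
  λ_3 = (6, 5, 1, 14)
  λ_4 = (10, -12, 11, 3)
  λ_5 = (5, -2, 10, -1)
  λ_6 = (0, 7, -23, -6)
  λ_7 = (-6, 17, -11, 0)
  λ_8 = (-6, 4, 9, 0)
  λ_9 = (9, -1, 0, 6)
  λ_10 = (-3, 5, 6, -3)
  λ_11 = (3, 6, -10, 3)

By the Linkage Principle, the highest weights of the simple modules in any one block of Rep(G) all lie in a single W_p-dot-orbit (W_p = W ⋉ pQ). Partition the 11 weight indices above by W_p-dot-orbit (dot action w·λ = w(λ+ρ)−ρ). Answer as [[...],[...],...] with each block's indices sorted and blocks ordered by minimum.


C ↔ D_4 under row/col permutation; |W(D_4)| = 192.

Each λ_j+ρ reduced to Ā_19; 4-tuples below use C's row order:

  λ_1+ρ ↦ (0, 0, 0, 13) · λ_2+ρ ↦ (1, 1, 14, 0) · λ_3+ρ ↦ (2, 2, 7, 2) · λ_4+ρ ↦ (0, 4, 1, 7) · λ_5+ρ ↦ (5, 0, 10, 1) · λ_6+ρ ↦ (5, 0, 10, 1) · λ_7+ρ ↦ (5, 0, 10, 1) · λ_8+ρ ↦ (5, 0, 10, 1) · λ_9+ρ ↦ (10, 0, 1, 7) · λ_10+ρ ↦ (2, 2, 7, 2) · λ_11+ρ ↦ (2, 2, 7, 2)

Grouping the 11 weights by Ā_19-representative: 6 linkage classes.

[[1], [2], [3, 10, 11], [4], [5, 6, 7, 8], [9]]
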